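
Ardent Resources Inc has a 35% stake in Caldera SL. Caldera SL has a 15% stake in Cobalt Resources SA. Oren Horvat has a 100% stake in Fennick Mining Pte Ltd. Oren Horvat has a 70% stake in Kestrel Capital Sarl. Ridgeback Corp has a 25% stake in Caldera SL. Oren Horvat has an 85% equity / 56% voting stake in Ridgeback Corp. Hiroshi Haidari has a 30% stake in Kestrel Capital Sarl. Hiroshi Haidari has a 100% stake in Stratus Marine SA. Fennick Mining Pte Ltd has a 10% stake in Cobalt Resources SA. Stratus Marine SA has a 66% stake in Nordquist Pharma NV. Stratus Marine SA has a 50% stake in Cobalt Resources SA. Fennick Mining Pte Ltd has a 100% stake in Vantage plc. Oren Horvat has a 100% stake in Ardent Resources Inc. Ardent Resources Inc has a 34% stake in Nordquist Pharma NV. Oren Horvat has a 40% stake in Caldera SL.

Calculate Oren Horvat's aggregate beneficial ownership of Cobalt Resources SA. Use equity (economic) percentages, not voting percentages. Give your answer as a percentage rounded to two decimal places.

24.44%

Oren reaches Cobalt along 4 paths.
Via Fennick: 100% × 10% = 10%.
Via Ridgeback → Caldera: 85% × 25% × 15% = 3.1875%.
Via Caldera: 40% × 15% = 6%.
Via Ardent → Caldera: 100% × 35% × 15% = 5.25%.
Total: 10% + 3.1875% + 6% + 5.25% = 24.4375%.
Rounded: 24.44%.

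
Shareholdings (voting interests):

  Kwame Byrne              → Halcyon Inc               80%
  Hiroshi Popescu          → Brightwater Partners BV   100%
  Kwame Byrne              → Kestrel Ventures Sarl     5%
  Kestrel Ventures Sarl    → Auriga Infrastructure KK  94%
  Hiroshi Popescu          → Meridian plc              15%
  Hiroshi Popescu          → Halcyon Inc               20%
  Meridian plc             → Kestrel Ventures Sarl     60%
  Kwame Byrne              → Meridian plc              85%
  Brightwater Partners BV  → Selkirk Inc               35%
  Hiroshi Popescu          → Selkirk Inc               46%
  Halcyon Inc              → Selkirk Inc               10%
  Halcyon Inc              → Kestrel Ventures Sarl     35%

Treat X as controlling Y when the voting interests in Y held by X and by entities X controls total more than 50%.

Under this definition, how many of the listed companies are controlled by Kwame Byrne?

4

Kwame holds 85% of Meridian, so Kwame controls Meridian.
Kwame holds 80% of Halcyon, so Kwame controls Halcyon.
Halcyon and Kwame and Meridian together hold 35% + 5% + 60% = 100% of Kestrel, so Kwame controls Kestrel.
Kestrel holds 94% of Auriga, so Kwame controls Auriga.
No other company's threshold is met.
Kwame controls 4 companies.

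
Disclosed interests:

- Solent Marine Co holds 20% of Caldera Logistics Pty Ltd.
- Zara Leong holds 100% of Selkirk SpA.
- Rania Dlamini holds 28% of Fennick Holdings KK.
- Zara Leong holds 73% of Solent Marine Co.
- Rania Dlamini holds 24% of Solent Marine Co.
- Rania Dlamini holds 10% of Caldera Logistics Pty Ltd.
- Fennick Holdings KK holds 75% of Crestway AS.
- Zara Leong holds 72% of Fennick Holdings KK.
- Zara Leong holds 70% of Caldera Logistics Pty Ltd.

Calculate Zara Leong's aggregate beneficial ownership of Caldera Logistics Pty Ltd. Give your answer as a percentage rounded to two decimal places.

84.60%

Zara reaches Caldera along 2 paths.
Via Solent: 73% × 20% = 14.6%.
Direct stake: 70% = 70%.
Total: 14.6% + 70% = 84.6%.
Rounded: 84.60%.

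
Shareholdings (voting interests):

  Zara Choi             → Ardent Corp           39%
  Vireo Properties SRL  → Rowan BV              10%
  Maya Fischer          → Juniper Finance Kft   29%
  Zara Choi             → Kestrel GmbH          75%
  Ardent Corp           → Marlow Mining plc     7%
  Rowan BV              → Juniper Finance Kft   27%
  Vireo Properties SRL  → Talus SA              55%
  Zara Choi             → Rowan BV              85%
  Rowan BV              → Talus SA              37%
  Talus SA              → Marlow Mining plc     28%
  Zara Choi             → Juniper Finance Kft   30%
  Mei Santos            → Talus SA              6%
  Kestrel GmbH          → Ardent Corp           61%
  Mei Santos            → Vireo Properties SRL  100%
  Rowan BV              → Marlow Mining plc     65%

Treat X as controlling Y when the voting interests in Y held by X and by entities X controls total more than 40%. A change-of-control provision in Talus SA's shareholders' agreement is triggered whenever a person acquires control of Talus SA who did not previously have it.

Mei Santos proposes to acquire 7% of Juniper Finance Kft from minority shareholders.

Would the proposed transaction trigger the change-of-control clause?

The purchase changes only Mei's holdings, so Mei is the only person who could newly come to control Talus.
Mei holds 100% of Vireo, so Mei controls Vireo.
Mei and Vireo together hold 6% + 55% = 61% of Talus, so Mei controls Talus.
So Mei already controls Talus before the transaction.
After the purchase, Mei holds 7% of Juniper directly.
Mei controlled Talus already, so this is not a new person acquiring control; every other person's position is unchanged or reduced.
No new person acquires control, so the clause is not triggered.

No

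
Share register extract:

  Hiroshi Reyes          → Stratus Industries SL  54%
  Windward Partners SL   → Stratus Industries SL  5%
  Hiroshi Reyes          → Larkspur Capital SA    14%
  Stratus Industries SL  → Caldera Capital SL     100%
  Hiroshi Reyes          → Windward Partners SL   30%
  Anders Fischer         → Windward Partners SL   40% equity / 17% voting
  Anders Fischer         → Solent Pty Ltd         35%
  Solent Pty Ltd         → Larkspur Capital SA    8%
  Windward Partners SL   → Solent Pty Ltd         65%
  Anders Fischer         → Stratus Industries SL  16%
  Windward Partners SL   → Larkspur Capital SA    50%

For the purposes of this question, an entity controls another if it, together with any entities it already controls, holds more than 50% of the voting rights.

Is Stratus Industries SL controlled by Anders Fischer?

Anders's largest direct stake is 35% in Solent, which does not meet the threshold, so Anders controls no company.
In Stratus, Anders's side holds only 16%, not > 50%.
So Anders does not control Stratus.

No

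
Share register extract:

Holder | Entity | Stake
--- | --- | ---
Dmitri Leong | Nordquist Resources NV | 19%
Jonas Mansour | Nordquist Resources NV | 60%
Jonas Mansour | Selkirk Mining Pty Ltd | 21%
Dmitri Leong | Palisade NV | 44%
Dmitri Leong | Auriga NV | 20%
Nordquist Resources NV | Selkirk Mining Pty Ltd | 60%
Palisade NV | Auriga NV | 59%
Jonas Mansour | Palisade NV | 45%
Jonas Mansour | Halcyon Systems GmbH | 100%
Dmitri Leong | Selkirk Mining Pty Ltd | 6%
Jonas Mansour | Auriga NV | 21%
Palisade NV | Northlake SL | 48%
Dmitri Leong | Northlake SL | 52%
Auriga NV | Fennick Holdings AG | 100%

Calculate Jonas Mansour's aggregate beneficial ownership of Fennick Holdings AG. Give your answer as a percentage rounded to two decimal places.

Jonas reaches Fennick along 2 paths.
Via Auriga: 21% × 100% = 21%.
Via Palisade → Auriga: 45% × 59% × 100% = 26.55%.
Total: 21% + 26.55% = 47.55%.

47.55%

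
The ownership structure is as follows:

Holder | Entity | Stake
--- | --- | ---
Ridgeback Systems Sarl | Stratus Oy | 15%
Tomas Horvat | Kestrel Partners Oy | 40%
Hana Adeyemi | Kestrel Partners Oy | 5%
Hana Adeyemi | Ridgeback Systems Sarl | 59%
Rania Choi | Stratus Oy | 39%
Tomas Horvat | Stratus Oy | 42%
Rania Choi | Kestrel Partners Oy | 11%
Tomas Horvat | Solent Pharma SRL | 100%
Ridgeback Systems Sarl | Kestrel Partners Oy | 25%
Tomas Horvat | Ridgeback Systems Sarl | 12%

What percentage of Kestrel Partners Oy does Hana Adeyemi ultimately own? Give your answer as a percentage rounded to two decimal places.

Hana reaches Kestrel along 2 paths.
Direct stake: 5% = 5%.
Via Ridgeback: 59% × 25% = 14.75%.
Total: 5% + 14.75% = 19.75%.

19.75%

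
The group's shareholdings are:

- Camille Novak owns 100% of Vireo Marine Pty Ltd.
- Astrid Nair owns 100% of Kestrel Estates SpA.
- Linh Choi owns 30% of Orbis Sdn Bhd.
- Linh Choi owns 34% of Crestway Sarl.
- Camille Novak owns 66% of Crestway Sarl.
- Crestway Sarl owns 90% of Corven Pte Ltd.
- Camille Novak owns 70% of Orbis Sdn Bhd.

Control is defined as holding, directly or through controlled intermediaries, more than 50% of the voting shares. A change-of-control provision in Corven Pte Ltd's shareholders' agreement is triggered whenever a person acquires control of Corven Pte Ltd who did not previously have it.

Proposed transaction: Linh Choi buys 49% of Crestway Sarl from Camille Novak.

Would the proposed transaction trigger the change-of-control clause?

Yes

The purchase adds only to Linh's holdings (Camille's stake shrinks), so Linh is the only person who could newly come to control Corven.
Linh's largest direct stake is 34% in Crestway, which does not meet the threshold, so Linh controls no company.
Neither Linh nor any entity Linh controls holds any voting interest in Corven.
So before the transaction, Linh does not control Corven.
After the purchase, Linh's direct stake in Crestway rises to 34% + 49% = 83%, and Camille's stake falls to 17%.
Linh holds 83% of Crestway, so Linh controls Crestway.
Crestway holds 90% of Corven, so Linh controls Corven.
Linh did not control Corven before and does after, so the clause is triggered.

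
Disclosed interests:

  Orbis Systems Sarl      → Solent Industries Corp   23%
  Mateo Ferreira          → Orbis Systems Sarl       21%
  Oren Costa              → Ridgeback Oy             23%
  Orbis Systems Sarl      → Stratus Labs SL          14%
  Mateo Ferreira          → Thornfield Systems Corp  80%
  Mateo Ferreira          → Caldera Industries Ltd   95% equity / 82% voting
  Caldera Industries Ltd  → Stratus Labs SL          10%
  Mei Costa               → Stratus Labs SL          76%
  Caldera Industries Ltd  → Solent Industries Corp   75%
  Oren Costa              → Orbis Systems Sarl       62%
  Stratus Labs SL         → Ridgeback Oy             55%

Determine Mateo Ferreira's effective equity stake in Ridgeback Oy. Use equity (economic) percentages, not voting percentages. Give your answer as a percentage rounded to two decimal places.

Mateo reaches Ridgeback along 2 paths.
Via Orbis → Stratus: 21% × 14% × 55% = 1.617%.
Via Caldera → Stratus: 95% × 10% × 55% = 5.225%.
Total: 1.617% + 5.225% = 6.842%.
Rounded: 6.84%.

6.84%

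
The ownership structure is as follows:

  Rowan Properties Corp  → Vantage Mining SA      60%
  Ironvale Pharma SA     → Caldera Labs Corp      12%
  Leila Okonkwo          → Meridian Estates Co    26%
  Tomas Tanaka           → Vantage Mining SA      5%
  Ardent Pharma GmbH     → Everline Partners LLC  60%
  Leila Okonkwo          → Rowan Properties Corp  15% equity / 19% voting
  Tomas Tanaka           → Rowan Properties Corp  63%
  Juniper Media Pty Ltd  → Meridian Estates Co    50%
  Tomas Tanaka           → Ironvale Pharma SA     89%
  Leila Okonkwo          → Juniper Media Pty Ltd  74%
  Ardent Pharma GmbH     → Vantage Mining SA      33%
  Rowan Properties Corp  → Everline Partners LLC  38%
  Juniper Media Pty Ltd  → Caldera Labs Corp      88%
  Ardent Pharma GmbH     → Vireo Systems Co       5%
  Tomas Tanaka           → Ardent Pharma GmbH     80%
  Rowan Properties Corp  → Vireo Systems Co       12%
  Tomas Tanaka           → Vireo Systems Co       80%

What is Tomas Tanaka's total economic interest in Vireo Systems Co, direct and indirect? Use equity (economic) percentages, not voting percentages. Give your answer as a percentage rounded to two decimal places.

91.56%

Tomas reaches Vireo along 3 paths.
Via Rowan: 63% × 12% = 7.56%.
Via Ardent: 80% × 5% = 4%.
Direct stake: 80% = 80%.
Total: 7.56% + 4% + 80% = 91.56%.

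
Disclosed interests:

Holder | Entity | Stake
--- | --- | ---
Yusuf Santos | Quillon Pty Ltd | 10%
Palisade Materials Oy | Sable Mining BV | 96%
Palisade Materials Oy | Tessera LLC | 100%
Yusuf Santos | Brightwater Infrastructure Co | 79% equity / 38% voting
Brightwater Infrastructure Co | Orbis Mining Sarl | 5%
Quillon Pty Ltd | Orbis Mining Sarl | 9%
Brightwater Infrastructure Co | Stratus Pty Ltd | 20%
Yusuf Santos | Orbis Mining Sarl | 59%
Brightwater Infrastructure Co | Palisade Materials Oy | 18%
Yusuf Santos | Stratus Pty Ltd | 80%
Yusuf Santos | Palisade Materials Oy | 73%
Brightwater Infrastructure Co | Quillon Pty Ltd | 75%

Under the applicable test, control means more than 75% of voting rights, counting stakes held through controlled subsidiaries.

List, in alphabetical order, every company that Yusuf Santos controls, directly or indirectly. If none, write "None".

Stratus Pty Ltd

Yusuf holds 80% of Stratus, so Yusuf controls Stratus.
No other company's threshold is met.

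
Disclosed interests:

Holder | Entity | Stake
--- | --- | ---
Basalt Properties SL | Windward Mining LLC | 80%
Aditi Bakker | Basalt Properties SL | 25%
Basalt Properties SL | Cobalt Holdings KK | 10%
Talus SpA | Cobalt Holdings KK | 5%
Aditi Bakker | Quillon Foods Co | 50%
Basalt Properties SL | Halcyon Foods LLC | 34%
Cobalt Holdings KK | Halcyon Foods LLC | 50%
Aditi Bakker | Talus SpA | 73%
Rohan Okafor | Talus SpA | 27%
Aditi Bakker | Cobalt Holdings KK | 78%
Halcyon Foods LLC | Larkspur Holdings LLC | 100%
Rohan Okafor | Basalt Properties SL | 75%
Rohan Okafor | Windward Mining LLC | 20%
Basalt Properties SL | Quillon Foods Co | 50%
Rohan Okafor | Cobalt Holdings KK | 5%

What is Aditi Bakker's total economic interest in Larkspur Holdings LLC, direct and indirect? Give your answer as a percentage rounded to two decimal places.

50.58%

Aditi reaches Larkspur along 4 paths.
Via Talus → Cobalt → Halcyon: 73% × 5% × 50% × 100% = 1.825%.
Via Cobalt → Halcyon: 78% × 50% × 100% = 39%.
Via Basalt → Cobalt → Halcyon: 25% × 10% × 50% × 100% = 1.25%.
Via Basalt → Halcyon: 25% × 34% × 100% = 8.5%.
Total: 1.825% + 39% + 1.25% + 8.5% = 50.575%.
Rounded: 50.58%.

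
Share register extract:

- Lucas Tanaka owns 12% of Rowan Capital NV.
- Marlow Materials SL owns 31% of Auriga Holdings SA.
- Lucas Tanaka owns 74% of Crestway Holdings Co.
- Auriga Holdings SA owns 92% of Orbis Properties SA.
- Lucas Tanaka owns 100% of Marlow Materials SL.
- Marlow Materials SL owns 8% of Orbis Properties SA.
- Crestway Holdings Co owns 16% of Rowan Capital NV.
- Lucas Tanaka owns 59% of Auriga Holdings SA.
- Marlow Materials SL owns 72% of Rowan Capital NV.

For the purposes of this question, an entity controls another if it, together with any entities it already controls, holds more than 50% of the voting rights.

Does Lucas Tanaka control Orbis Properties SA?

Lucas holds 100% of Marlow, so Lucas controls Marlow.
Lucas and Marlow together hold 59% + 31% = 90% of Auriga, so Lucas controls Auriga.
Auriga and Marlow together hold 92% + 8% = 100% of Orbis, so Lucas controls Orbis.

Yes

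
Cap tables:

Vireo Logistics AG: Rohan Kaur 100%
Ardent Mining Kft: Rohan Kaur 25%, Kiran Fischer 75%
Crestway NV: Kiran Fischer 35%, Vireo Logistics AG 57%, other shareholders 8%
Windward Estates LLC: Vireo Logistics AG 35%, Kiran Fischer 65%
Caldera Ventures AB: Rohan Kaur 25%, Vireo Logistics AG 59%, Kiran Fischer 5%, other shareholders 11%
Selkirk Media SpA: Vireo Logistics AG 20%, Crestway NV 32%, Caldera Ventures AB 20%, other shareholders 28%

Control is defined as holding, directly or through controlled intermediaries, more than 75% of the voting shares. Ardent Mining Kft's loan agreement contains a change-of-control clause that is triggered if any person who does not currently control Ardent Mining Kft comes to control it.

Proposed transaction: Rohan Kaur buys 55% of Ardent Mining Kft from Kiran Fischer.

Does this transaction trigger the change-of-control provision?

The purchase adds only to Rohan's holdings (Kiran's stake shrinks), so Rohan is the only person who could newly come to control Ardent.
Rohan holds 100% of Vireo, so Rohan controls Vireo.
Rohan and Vireo together hold 25% + 59% = 84% of Caldera, so Rohan controls Caldera.
In Ardent, Rohan's side holds only 25%, not > 75%.
So before the transaction, Rohan does not control Ardent.
After the purchase, Rohan's direct stake in Ardent rises to 25% + 55% = 80%, and Kiran's stake falls to 20%.
Rohan holds 80% of Ardent, so Rohan controls Ardent.
Rohan did not control Ardent before and does after, so the clause is triggered.

Yes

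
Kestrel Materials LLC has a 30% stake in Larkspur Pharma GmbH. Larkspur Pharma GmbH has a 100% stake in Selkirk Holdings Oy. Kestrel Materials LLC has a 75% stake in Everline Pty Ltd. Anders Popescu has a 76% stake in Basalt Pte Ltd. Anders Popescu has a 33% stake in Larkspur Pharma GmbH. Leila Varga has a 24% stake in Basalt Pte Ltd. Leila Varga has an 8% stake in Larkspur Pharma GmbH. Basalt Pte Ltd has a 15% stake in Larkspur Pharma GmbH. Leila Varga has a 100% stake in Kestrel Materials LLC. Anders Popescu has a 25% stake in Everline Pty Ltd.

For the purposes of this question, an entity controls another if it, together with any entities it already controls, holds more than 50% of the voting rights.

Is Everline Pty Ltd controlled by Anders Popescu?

Anders holds 76% of Basalt, so Anders controls Basalt.
In Everline, Anders's side holds only 25%, not > 50%.
So Anders does not control Everline.

No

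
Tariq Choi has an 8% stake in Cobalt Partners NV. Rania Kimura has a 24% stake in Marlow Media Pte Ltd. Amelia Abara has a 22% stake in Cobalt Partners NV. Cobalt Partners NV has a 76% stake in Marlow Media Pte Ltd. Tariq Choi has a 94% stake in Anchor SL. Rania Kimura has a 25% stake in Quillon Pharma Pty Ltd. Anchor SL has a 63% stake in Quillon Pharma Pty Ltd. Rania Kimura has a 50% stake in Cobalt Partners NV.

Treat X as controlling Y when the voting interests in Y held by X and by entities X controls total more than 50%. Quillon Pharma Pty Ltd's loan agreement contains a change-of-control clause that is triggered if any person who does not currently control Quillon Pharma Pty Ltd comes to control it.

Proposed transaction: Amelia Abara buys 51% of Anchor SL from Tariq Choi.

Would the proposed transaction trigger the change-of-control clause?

The purchase adds only to Amelia's holdings (Tariq's stake shrinks), so Amelia is the only person who could newly come to control Quillon.
Amelia's largest direct stake is 22% in Cobalt, which does not meet the threshold, so Amelia controls no company.
Neither Amelia nor any entity Amelia controls holds any voting interest in Quillon.
So before the transaction, Amelia does not control Quillon.
After the purchase, Amelia holds 51% of Anchor directly, and Tariq's stake falls to 43%.
Amelia holds 51% of Anchor, so Amelia controls Anchor.
Anchor holds 63% of Quillon, so Amelia controls Quillon.
Amelia did not control Quillon before and does after, so the clause is triggered.

Yes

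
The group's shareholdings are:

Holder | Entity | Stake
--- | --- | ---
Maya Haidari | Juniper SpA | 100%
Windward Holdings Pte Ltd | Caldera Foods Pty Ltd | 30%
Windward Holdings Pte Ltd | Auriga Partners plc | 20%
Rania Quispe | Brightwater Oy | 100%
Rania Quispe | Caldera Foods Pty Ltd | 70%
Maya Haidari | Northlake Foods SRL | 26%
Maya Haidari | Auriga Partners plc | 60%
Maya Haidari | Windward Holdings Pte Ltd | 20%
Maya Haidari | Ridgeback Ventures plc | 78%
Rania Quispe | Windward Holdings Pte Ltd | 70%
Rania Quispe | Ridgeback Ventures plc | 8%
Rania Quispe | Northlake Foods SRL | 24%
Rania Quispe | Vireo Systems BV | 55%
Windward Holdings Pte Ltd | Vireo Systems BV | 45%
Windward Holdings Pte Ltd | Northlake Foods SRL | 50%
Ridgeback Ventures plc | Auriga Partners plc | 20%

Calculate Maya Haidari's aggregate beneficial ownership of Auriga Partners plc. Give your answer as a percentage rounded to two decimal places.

Maya reaches Auriga along 3 paths.
Via Windward: 20% × 20% = 4%.
Via Ridgeback: 78% × 20% = 15.6%.
Direct stake: 60% = 60%.
Total: 4% + 15.6% + 60% = 79.6%.
Rounded: 79.60%.

79.60%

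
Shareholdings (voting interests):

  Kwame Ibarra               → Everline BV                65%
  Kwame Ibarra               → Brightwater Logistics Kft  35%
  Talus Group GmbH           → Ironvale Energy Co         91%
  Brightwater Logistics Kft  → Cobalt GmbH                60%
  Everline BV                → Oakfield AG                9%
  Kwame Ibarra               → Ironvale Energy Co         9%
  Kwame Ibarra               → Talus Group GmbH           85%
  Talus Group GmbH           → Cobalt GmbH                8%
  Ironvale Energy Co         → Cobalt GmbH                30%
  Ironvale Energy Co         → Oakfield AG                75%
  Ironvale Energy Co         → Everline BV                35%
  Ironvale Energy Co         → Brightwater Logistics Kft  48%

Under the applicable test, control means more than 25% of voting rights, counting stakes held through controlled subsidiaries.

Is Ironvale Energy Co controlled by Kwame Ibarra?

Yes

Kwame holds 85% of Talus, so Kwame controls Talus.
Kwame and Talus together hold 9% + 91% = 100% of Ironvale, so Kwame controls Ironvale.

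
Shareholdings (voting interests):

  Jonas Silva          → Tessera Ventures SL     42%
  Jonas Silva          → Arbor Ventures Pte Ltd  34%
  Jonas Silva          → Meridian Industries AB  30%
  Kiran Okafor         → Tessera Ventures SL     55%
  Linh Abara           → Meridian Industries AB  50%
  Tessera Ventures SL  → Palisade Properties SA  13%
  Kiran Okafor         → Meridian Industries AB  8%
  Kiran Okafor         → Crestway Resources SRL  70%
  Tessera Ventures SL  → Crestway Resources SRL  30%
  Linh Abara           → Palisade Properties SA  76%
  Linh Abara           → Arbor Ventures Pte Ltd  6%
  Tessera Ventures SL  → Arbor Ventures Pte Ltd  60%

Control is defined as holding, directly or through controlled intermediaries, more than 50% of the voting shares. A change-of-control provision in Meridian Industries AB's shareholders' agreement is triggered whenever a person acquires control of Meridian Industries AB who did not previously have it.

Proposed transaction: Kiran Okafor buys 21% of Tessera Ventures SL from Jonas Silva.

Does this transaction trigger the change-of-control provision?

No

The purchase adds only to Kiran's holdings (Jonas's stake shrinks), so Kiran is the only person who could newly come to control Meridian.
Kiran holds 55% of Tessera, so Kiran controls Tessera.
Kiran and Tessera together hold 70% + 30% = 100% of Crestway, so Kiran controls Crestway.
Tessera holds 60% of Arbor, so Kiran controls Arbor.
In Meridian, Kiran's side holds only 8%, not > 50%.
So before the transaction, Kiran does not control Meridian.
After the purchase, Kiran's direct stake in Tessera rises to 55% + 21% = 76%, and Jonas's stake falls to 21%.
Kiran holds 76% of Tessera, so Kiran controls Tessera.
After the transaction, Kiran's side holds 8% of Meridian, not > 50%, so Kiran still does not control Meridian.
No new person acquires control, so the clause is not triggered.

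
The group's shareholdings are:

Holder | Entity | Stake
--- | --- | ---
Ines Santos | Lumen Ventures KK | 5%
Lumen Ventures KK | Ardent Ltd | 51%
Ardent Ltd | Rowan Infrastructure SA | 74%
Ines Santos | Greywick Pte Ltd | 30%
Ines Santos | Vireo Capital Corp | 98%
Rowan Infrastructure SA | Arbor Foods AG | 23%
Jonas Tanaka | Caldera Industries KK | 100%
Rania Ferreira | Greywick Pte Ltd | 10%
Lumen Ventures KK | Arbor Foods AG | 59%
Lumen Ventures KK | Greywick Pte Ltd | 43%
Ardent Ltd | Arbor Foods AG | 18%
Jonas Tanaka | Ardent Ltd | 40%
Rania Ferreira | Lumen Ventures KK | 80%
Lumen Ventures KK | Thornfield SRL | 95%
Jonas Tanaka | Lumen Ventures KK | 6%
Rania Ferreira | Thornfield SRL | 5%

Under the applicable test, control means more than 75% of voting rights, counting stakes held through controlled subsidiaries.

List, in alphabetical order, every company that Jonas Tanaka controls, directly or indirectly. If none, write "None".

Jonas holds 100% of Caldera, so Jonas controls Caldera.
No other company's threshold is met.

Caldera Industries KK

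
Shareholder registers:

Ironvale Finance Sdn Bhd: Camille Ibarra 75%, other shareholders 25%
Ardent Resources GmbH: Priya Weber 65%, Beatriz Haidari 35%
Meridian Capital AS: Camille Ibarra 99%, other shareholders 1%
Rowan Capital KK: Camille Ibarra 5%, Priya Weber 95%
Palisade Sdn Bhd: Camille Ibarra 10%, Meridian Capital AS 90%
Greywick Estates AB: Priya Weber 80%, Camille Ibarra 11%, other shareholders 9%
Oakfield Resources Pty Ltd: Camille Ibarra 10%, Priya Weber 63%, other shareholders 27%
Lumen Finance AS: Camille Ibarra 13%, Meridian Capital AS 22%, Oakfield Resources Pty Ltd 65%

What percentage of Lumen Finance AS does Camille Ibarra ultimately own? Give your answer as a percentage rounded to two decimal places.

41.28%

Camille reaches Lumen along 3 paths.
Direct stake: 13% = 13%.
Via Meridian: 99% × 22% = 21.78%.
Via Oakfield: 10% × 65% = 6.5%.
Total: 13% + 21.78% + 6.5% = 41.28%.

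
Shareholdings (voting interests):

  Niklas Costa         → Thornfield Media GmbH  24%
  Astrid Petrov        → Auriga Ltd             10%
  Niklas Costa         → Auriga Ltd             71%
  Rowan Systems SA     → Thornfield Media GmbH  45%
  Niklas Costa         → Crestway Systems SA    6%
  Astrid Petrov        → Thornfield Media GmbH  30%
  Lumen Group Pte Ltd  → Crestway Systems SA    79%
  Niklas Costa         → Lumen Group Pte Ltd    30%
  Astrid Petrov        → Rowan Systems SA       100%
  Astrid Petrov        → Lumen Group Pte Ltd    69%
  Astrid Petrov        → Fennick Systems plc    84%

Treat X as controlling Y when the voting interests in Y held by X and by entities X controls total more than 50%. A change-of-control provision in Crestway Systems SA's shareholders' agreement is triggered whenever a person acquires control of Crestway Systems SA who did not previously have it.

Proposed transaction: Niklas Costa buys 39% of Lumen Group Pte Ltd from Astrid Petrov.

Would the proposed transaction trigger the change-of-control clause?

The purchase adds only to Niklas's holdings (Astrid's stake shrinks), so Niklas is the only person who could newly come to control Crestway.
Niklas holds 71% of Auriga, so Niklas controls Auriga.
In Crestway, Niklas's side holds only 6%, not > 50%.
So before the transaction, Niklas does not control Crestway.
After the purchase, Niklas's direct stake in Lumen rises to 30% + 39% = 69%, and Astrid's stake falls to 30%.
Niklas holds 69% of Lumen, so Niklas controls Lumen.
Lumen and Niklas together hold 79% + 6% = 85% of Crestway, so Niklas controls Crestway.
Niklas did not control Crestway before and does after, so the clause is triggered.

Yes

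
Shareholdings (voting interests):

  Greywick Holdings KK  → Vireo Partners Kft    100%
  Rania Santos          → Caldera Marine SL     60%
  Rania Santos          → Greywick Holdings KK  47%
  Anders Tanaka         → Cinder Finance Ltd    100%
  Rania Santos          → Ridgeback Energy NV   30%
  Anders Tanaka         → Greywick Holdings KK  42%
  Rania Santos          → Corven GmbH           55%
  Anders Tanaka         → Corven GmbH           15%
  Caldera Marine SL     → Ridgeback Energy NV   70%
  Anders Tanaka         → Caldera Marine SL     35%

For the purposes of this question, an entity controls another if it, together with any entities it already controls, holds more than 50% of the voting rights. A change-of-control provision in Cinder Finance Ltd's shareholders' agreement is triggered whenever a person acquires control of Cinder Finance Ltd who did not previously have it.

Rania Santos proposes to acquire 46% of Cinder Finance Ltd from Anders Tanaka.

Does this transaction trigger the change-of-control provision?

No

The purchase adds only to Rania's holdings (Anders's stake shrinks), so Rania is the only person who could newly come to control Cinder.
Rania holds 55% of Corven, so Rania controls Corven.
Rania holds 60% of Caldera, so Rania controls Caldera.
Caldera and Rania together hold 70% + 30% = 100% of Ridgeback, so Rania controls Ridgeback.
Neither Rania nor any entity Rania controls holds any voting interest in Cinder.
So before the transaction, Rania does not control Cinder.
After the purchase, Rania holds 46% of Cinder directly, and Anders's stake falls to 54%.
After the transaction, Rania's side holds 46% of Cinder, not > 50%, so Rania still does not control Cinder.
No new person acquires control, so the clause is not triggered.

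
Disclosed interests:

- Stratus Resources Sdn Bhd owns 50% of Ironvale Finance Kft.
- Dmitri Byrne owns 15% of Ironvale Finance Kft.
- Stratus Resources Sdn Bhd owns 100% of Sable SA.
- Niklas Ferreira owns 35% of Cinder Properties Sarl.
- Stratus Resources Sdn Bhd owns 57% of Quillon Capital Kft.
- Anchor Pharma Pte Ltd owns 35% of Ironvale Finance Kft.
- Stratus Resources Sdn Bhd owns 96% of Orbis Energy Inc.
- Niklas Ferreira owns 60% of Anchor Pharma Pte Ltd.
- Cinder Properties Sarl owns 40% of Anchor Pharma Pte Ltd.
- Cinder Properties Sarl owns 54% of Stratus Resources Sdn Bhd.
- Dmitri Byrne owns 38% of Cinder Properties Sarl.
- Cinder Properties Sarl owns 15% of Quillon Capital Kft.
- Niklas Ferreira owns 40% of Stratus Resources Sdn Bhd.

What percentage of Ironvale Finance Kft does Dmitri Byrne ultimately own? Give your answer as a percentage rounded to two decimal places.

30.58%

Dmitri reaches Ironvale along 3 paths.
Via Cinder → Stratus: 38% × 54% × 50% = 10.26%.
Direct stake: 15% = 15%.
Via Cinder → Anchor: 38% × 40% × 35% = 5.32%.
Total: 10.26% + 15% + 5.32% = 30.58%.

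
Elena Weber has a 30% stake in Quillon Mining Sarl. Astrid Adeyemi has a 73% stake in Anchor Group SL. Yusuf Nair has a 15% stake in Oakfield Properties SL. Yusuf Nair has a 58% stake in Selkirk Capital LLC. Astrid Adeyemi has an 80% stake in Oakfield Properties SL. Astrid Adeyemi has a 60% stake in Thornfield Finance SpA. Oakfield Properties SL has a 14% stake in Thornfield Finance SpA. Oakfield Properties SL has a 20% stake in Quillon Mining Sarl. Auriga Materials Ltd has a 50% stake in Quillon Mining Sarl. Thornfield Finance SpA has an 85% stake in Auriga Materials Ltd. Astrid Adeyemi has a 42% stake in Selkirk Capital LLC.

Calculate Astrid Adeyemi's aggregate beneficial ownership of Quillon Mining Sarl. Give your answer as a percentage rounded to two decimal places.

46.26%

Astrid reaches Quillon along 3 paths.
Via Oakfield: 80% × 20% = 16%.
Via Oakfield → Thornfield → Auriga: 80% × 14% × 85% × 50% = 4.76%.
Via Thornfield → Auriga: 60% × 85% × 50% = 25.5%.
Total: 16% + 4.76% + 25.5% = 46.26%.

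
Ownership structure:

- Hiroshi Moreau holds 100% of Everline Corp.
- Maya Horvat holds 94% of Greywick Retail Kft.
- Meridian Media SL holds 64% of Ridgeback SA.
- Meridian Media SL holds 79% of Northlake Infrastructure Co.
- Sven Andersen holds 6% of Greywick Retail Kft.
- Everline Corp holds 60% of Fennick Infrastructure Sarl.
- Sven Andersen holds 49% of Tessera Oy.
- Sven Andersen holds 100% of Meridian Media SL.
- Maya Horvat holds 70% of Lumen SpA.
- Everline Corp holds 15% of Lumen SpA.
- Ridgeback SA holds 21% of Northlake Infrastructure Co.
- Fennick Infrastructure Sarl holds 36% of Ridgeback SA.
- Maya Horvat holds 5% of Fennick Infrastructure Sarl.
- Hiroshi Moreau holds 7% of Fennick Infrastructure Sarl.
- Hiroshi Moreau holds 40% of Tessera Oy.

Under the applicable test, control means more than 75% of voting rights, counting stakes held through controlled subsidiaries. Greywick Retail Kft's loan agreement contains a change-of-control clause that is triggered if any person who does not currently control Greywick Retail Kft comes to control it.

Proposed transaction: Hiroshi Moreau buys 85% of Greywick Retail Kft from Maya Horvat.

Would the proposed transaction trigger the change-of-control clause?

The purchase adds only to Hiroshi's holdings (Maya's stake shrinks), so Hiroshi is the only person who could newly come to control Greywick.
Hiroshi holds 100% of Everline, so Hiroshi controls Everline.
Neither Hiroshi nor any entity Hiroshi controls holds any voting interest in Greywick.
So before the transaction, Hiroshi does not control Greywick.
After the purchase, Hiroshi holds 85% of Greywick directly, and Maya's stake falls to 9%.
Hiroshi holds 85% of Greywick, so Hiroshi controls Greywick.
Hiroshi did not control Greywick before and does after, so the clause is triggered.

Yes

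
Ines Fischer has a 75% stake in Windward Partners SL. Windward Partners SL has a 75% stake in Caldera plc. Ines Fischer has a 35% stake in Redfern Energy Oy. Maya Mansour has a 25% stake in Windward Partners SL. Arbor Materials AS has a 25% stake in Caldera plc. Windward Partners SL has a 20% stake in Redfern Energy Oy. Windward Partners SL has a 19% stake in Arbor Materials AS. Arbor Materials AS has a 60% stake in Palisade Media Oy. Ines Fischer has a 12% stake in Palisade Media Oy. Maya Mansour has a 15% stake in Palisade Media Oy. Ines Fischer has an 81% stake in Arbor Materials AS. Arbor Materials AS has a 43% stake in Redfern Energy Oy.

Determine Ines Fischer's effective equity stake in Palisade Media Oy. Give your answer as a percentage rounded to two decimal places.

Ines reaches Palisade along 3 paths.
Direct stake: 12% = 12%.
Via Arbor: 81% × 60% = 48.6%.
Via Windward → Arbor: 75% × 19% × 60% = 8.55%.
Total: 12% + 48.6% + 8.55% = 69.15%.

69.15%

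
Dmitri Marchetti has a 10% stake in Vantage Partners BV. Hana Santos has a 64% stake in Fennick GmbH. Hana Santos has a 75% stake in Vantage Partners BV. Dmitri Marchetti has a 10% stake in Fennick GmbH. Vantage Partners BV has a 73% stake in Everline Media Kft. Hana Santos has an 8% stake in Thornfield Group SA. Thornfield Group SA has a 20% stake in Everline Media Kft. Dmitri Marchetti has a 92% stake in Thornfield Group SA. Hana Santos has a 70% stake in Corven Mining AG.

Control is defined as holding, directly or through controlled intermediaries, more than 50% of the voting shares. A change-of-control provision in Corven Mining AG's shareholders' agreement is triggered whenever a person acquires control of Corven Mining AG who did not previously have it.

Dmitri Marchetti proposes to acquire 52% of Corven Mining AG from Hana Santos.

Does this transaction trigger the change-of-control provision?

The purchase adds only to Dmitri's holdings (Hana's stake shrinks), so Dmitri is the only person who could newly come to control Corven.
Dmitri holds 92% of Thornfield, so Dmitri controls Thornfield.
Neither Dmitri nor any entity Dmitri controls holds any voting interest in Corven.
So before the transaction, Dmitri does not control Corven.
After the purchase, Dmitri holds 52% of Corven directly, and Hana's stake falls to 18%.
Dmitri holds 52% of Corven, so Dmitri controls Corven.
Dmitri did not control Corven before and does after, so the clause is triggered.

Yes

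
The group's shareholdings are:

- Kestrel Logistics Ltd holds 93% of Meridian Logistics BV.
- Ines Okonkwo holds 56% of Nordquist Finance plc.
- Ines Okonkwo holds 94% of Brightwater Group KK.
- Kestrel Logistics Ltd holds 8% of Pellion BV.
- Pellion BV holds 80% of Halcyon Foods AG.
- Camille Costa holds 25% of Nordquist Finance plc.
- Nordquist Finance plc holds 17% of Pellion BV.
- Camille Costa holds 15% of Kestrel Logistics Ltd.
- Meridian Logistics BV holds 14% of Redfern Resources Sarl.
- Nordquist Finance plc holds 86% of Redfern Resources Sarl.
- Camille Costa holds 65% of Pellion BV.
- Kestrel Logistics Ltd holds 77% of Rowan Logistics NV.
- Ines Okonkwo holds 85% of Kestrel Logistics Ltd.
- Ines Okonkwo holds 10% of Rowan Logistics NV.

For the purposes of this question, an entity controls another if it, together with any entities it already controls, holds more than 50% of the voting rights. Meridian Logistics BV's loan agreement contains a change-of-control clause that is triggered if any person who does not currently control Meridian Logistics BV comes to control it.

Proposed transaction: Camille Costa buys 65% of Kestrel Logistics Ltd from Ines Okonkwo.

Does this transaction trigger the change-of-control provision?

The purchase adds only to Camille's holdings (Ines's stake shrinks), so Camille is the only person who could newly come to control Meridian.
Camille holds 65% of Pellion, so Camille controls Pellion.
Pellion holds 80% of Halcyon, so Camille controls Halcyon.
Neither Camille nor any entity Camille controls holds any voting interest in Meridian.
So before the transaction, Camille does not control Meridian.
After the purchase, Camille's direct stake in Kestrel rises to 15% + 65% = 80%, and Ines's stake falls to 20%.
Camille holds 80% of Kestrel, so Camille controls Kestrel.
Kestrel holds 93% of Meridian, so Camille controls Meridian.
Camille did not control Meridian before and does after, so the clause is triggered.

Yes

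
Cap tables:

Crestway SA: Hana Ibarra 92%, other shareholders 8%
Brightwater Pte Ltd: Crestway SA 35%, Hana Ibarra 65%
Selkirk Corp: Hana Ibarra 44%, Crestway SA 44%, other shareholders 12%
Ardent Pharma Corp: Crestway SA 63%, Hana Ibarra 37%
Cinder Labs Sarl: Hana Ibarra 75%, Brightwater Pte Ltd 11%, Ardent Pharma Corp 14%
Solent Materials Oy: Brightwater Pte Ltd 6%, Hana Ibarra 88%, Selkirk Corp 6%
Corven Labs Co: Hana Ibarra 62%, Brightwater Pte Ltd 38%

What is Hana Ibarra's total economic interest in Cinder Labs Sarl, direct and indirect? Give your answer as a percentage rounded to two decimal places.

98.99%

Hana reaches Cinder along 5 paths.
Direct stake: 75% = 75%.
Via Crestway → Brightwater: 92% × 35% × 11% = 3.542%.
Via Brightwater: 65% × 11% = 7.15%.
Via Crestway → Ardent: 92% × 63% × 14% = 8.1144%.
Via Ardent: 37% × 14% = 5.18%.
Total: 75% + 3.542% + 7.15% + 8.1144% + 5.18% = 98.9864%.
Rounded: 98.99%.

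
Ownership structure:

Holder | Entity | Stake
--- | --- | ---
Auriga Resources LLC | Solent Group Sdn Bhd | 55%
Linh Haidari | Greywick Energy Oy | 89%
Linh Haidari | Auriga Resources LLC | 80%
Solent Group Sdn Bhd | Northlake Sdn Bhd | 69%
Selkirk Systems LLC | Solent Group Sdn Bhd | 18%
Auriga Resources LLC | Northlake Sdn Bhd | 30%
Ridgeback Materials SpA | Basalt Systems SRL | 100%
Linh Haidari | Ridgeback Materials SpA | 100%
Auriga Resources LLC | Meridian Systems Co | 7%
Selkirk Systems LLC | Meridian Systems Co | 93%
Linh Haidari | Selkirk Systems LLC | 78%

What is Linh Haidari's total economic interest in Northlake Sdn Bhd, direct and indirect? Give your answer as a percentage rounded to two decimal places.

Linh reaches Northlake along 3 paths.
Via Auriga → Solent: 80% × 55% × 69% = 30.36%.
Via Selkirk → Solent: 78% × 18% × 69% = 9.6876%.
Via Auriga: 80% × 30% = 24%.
Total: 30.36% + 9.6876% + 24% = 64.0476%.
Rounded: 64.05%.

64.05%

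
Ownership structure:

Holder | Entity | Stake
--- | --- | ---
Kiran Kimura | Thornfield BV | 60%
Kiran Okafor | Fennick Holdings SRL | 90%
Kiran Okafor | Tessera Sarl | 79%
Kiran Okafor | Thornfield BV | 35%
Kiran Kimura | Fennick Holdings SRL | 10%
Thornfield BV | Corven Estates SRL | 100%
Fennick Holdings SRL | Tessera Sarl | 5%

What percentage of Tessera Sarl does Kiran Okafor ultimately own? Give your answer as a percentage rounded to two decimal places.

83.50%

Kiran Okafor reaches Tessera along 2 paths.
Via Fennick: 90% × 5% = 4.5%.
Direct stake: 79% = 79%.
Total: 4.5% + 79% = 83.5%.
Rounded: 83.50%.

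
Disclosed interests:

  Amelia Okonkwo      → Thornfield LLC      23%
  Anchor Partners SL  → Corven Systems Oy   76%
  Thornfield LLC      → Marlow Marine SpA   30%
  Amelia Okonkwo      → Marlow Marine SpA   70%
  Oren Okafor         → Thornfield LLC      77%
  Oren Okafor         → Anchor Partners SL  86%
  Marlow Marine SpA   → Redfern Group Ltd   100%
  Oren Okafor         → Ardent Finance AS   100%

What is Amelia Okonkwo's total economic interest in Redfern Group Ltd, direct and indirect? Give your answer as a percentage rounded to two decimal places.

Amelia reaches Redfern along 2 paths.
Via Thornfield → Marlow: 23% × 30% × 100% = 6.9%.
Via Marlow: 70% × 100% = 70%.
Total: 6.9% + 70% = 76.9%.
Rounded: 76.90%.

76.90%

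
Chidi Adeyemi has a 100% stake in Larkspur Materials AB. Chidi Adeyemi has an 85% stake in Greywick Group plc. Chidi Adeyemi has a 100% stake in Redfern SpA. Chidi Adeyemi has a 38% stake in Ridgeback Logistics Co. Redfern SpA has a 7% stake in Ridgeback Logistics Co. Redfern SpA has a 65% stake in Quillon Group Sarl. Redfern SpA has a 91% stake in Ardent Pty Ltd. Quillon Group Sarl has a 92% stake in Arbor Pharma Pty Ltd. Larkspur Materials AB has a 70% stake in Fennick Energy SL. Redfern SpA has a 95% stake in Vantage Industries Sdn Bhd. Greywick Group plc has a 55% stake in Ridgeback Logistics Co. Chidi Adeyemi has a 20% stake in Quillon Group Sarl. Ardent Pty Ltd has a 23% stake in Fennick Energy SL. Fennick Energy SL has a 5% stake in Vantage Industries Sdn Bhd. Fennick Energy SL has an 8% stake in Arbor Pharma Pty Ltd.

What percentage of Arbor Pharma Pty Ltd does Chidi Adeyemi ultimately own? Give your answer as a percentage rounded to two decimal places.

Chidi reaches Arbor along 4 paths.
Via Quillon: 20% × 92% = 18.4%.
Via Redfern → Quillon: 100% × 65% × 92% = 59.8%.
Via Larkspur → Fennick: 100% × 70% × 8% = 5.6%.
Via Redfern → Ardent → Fennick: 100% × 91% × 23% × 8% = 1.6744%.
Total: 18.4% + 59.8% + 5.6% + 1.6744% = 85.4744%.
Rounded: 85.47%.

85.47%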